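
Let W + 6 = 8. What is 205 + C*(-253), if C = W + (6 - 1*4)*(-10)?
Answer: 4759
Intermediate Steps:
W = 2 (W = -6 + 8 = 2)
C = -18 (C = 2 + (6 - 1*4)*(-10) = 2 + (6 - 4)*(-10) = 2 + 2*(-10) = 2 - 20 = -18)
205 + C*(-253) = 205 - 18*(-253) = 205 + 4554 = 4759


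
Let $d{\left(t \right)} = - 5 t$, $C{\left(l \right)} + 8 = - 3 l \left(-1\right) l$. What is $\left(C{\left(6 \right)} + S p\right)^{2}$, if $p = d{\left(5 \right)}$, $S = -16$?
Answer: $250000$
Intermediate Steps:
$C{\left(l \right)} = -8 + 3 l^{2}$ ($C{\left(l \right)} = -8 + - 3 l \left(-1\right) l = -8 + - 3 \left(- l\right) l = -8 + 3 l l = -8 + 3 l^{2}$)
$p = -25$ ($p = \left(-5\right) 5 = -25$)
$\left(C{\left(6 \right)} + S p\right)^{2} = \left(\left(-8 + 3 \cdot 6^{2}\right) - -400\right)^{2} = \left(\left(-8 + 3 \cdot 36\right) + 400\right)^{2} = \left(\left(-8 + 108\right) + 400\right)^{2} = \left(100 + 400\right)^{2} = 500^{2} = 250000$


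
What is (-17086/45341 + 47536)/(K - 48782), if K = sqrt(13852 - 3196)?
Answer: -26285115910895/26974186876997 - 6465938070*sqrt(74)/26974186876997 ≈ -0.97652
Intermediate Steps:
K = 12*sqrt(74) (K = sqrt(10656) = 12*sqrt(74) ≈ 103.23)
(-17086/45341 + 47536)/(K - 48782) = (-17086/45341 + 47536)/(12*sqrt(74) - 48782) = (-17086*1/45341 + 47536)/(-48782 + 12*sqrt(74)) = (-17086/45341 + 47536)/(-48782 + 12*sqrt(74)) = 2155312690/(45341*(-48782 + 12*sqrt(74)))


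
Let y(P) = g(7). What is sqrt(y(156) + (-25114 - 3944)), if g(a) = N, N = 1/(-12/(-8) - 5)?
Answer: 4*I*sqrt(88991)/7 ≈ 170.46*I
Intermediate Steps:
N = -2/7 (N = 1/(-12*(-1/8) - 5) = 1/(3/2 - 5) = 1/(-7/2) = -2/7 ≈ -0.28571)
g(a) = -2/7
y(P) = -2/7
sqrt(y(156) + (-25114 - 3944)) = sqrt(-2/7 + (-25114 - 3944)) = sqrt(-2/7 - 29058) = sqrt(-203408/7) = 4*I*sqrt(88991)/7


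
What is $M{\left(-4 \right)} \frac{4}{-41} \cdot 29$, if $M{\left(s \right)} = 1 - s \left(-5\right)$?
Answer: $\frac{2204}{41} \approx 53.756$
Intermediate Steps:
$M{\left(s \right)} = 1 + 5 s$ ($M{\left(s \right)} = 1 - - 5 s = 1 + 5 s$)
$M{\left(-4 \right)} \frac{4}{-41} \cdot 29 = \left(1 + 5 \left(-4\right)\right) \frac{4}{-41} \cdot 29 = \left(1 - 20\right) 4 \left(- \frac{1}{41}\right) 29 = \left(-19\right) \left(- \frac{4}{41}\right) 29 = \frac{76}{41} \cdot 29 = \frac{2204}{41}$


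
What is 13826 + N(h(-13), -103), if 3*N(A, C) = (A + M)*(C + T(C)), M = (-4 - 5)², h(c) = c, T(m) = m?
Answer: 27470/3 ≈ 9156.7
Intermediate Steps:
M = 81 (M = (-9)² = 81)
N(A, C) = 2*C*(81 + A)/3 (N(A, C) = ((A + 81)*(C + C))/3 = ((81 + A)*(2*C))/3 = (2*C*(81 + A))/3 = 2*C*(81 + A)/3)
13826 + N(h(-13), -103) = 13826 + (⅔)*(-103)*(81 - 13) = 13826 + (⅔)*(-103)*68 = 13826 - 14008/3 = 27470/3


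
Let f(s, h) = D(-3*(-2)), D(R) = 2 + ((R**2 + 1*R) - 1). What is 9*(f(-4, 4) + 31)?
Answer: 666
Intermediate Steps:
D(R) = 1 + R + R**2 (D(R) = 2 + ((R**2 + R) - 1) = 2 + ((R + R**2) - 1) = 2 + (-1 + R + R**2) = 1 + R + R**2)
f(s, h) = 43 (f(s, h) = 1 - 3*(-2) + (-3*(-2))**2 = 1 + 6 + 6**2 = 1 + 6 + 36 = 43)
9*(f(-4, 4) + 31) = 9*(43 + 31) = 9*74 = 666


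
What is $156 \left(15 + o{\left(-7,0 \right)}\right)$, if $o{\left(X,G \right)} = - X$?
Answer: $3432$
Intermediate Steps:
$156 \left(15 + o{\left(-7,0 \right)}\right) = 156 \left(15 - -7\right) = 156 \left(15 + 7\right) = 156 \cdot 22 = 3432$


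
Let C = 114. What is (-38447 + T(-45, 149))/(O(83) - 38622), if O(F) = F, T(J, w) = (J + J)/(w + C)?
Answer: 594803/596221 ≈ 0.99762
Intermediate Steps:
T(J, w) = 2*J/(114 + w) (T(J, w) = (J + J)/(w + 114) = (2*J)/(114 + w) = 2*J/(114 + w))
(-38447 + T(-45, 149))/(O(83) - 38622) = (-38447 + 2*(-45)/(114 + 149))/(83 - 38622) = (-38447 + 2*(-45)/263)/(-38539) = (-38447 + 2*(-45)*(1/263))*(-1/38539) = (-38447 - 90/263)*(-1/38539) = -10111651/263*(-1/38539) = 594803/596221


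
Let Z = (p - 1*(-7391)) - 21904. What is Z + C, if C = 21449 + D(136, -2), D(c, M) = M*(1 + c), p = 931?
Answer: 7593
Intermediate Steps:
C = 21175 (C = 21449 - 2*(1 + 136) = 21449 - 2*137 = 21449 - 274 = 21175)
Z = -13582 (Z = (931 - 1*(-7391)) - 21904 = (931 + 7391) - 21904 = 8322 - 21904 = -13582)
Z + C = -13582 + 21175 = 7593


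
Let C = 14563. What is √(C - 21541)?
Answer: I*√6978 ≈ 83.534*I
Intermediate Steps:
√(C - 21541) = √(14563 - 21541) = √(-6978) = I*√6978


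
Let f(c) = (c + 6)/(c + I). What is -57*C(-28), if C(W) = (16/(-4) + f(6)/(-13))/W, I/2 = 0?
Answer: -1539/182 ≈ -8.4560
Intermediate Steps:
I = 0 (I = 2*0 = 0)
f(c) = (6 + c)/c (f(c) = (c + 6)/(c + 0) = (6 + c)/c)
C(W) = -54/(13*W) (C(W) = (16/(-4) + ((6 + 6)/6)/(-13))/W = (16*(-1/4) + ((1/6)*12)*(-1/13))/W = (-4 + 2*(-1/13))/W = (-4 - 2/13)/W = -54/(13*W))
-57*C(-28) = -(-3078)/(13*(-28)) = -(-3078)*(-1)/(13*28) = -57*27/182 = -1539/182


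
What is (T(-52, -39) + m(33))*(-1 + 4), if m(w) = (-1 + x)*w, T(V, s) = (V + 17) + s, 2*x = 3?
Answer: -345/2 ≈ -172.50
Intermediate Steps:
x = 3/2 (x = (½)*3 = 3/2 ≈ 1.5000)
T(V, s) = 17 + V + s (T(V, s) = (17 + V) + s = 17 + V + s)
m(w) = w/2 (m(w) = (-1 + 3/2)*w = w/2)
(T(-52, -39) + m(33))*(-1 + 4) = ((17 - 52 - 39) + (½)*33)*(-1 + 4) = (-74 + 33/2)*3 = -115/2*3 = -345/2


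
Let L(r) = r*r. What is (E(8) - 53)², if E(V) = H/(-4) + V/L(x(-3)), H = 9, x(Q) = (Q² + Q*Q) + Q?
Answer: 2469394249/810000 ≈ 3048.6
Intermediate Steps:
x(Q) = Q + 2*Q² (x(Q) = (Q² + Q²) + Q = 2*Q² + Q = Q + 2*Q²)
L(r) = r²
E(V) = -9/4 + V/225 (E(V) = 9/(-4) + V/((-3*(1 + 2*(-3)))²) = 9*(-¼) + V/((-3*(1 - 6))²) = -9/4 + V/((-3*(-5))²) = -9/4 + V/(15²) = -9/4 + V/225)
(E(8) - 53)² = ((-9/4 + (1/225)*8) - 53)² = ((-9/4 + 8/225) - 53)² = (-1993/900 - 53)² = (-49693/900)² = 2469394249/810000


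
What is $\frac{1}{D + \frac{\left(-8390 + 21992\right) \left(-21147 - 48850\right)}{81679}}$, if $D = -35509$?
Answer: $- \frac{81679}{3852438805} \approx -2.1202 \cdot 10^{-5}$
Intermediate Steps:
$\frac{1}{D + \frac{\left(-8390 + 21992\right) \left(-21147 - 48850\right)}{81679}} = \frac{1}{-35509 + \frac{\left(-8390 + 21992\right) \left(-21147 - 48850\right)}{81679}} = \frac{1}{-35509 + 13602 \left(-69997\right) \frac{1}{81679}} = \frac{1}{-35509 - \frac{952099194}{81679}} = \frac{1}{- \frac{3852438805}{81679}} = - \frac{81679}{3852438805}$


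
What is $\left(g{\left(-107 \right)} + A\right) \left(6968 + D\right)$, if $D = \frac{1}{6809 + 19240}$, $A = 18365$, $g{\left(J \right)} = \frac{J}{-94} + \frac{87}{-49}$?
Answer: $\frac{2193314740663345}{17140242} \approx 1.2796 \cdot 10^{8}$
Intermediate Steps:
$g{\left(J \right)} = - \frac{87}{49} - \frac{J}{94}$ ($g{\left(J \right)} = J \left(- \frac{1}{94}\right) + 87 \left(- \frac{1}{49}\right) = - \frac{J}{94} - \frac{87}{49} = - \frac{87}{49} - \frac{J}{94}$)
$D = \frac{1}{26049} \approx 3.8389 \cdot 10^{-5}$
$\left(g{\left(-107 \right)} + A\right) \left(6968 + D\right) = \left(\left(- \frac{87}{49} - - \frac{107}{94}\right) + 18365\right) \left(6968 + \frac{1}{26049}\right) = \left(\left(- \frac{87}{49} + \frac{107}{94}\right) + 18365\right) \frac{181509433}{26049} = \left(- \frac{2935}{4606} + 18365\right) \frac{181509433}{26049} = \frac{84586255}{4606} \cdot \frac{181509433}{26049} = \frac{2193314740663345}{17140242}$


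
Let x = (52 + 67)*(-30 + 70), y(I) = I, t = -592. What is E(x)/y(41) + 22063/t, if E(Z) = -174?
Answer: -1007591/24272 ≈ -41.512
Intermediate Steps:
x = 4760 (x = 119*40 = 4760)
E(x)/y(41) + 22063/t = -174/41 + 22063/(-592) = -174*1/41 + 22063*(-1/592) = -174/41 - 22063/592 = -1007591/24272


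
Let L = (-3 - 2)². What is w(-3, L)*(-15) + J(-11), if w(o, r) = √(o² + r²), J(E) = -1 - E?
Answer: 10 - 15*√634 ≈ -367.69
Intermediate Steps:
L = 25 (L = (-5)² = 25)
w(-3, L)*(-15) + J(-11) = √((-3)² + 25²)*(-15) + (-1 - 1*(-11)) = √(9 + 625)*(-15) + (-1 + 11) = √634*(-15) + 10 = -15*√634 + 10 = 10 - 15*√634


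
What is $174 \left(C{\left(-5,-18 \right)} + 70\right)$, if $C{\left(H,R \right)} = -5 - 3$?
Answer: $10788$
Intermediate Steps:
$C{\left(H,R \right)} = -8$ ($C{\left(H,R \right)} = -5 - 3 = -8$)
$174 \left(C{\left(-5,-18 \right)} + 70\right) = 174 \left(-8 + 70\right) = 174 \cdot 62 = 10788$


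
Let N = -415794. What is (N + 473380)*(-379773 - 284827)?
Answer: -38271655600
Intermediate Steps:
(N + 473380)*(-379773 - 284827) = (-415794 + 473380)*(-379773 - 284827) = 57586*(-664600) = -38271655600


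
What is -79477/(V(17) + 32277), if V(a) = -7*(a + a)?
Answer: -79477/32039 ≈ -2.4806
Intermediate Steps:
V(a) = -14*a
-79477/(V(17) + 32277) = -79477/(-14*17 + 32277) = -79477/(-238 + 32277) = -79477/32039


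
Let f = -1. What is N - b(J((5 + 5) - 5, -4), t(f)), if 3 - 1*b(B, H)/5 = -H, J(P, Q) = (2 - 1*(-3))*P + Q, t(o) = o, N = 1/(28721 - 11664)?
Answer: -170569/17057 ≈ -9.9999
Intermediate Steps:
N = 1/17057 ≈ 5.8627e-5
J(P, Q) = Q + 5*P (J(P, Q) = (2 + 3)*P + Q = 5*P + Q = Q + 5*P)
b(B, H) = 15 + 5*H (b(B, H) = 15 - (-5)*H = 15 + 5*H)
N - b(J((5 + 5) - 5, -4), t(f)) = 1/17057 - (15 + 5*(-1)) = 1/17057 - (15 - 5) = 1/17057 - 1*10 = 1/17057 - 10 = -170569/17057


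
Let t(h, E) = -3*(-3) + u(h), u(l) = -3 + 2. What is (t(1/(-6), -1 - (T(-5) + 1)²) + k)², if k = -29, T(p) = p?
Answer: 441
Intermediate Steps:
u(l) = -1
t(h, E) = 8 (t(h, E) = -3*(-3) - 1 = 9 - 1 = 8)
(t(1/(-6), -1 - (T(-5) + 1)²) + k)² = (8 - 29)² = (-21)² = 441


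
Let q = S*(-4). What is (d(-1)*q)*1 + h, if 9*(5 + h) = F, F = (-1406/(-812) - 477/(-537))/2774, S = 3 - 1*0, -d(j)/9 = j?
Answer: -205024646101/1814379084 ≈ -113.00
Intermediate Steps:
d(j) = -9*j
S = 3 (S = 3 + 0 = 3)
F = 190391/201597676 (F = (-1406*(-1/812) - 477*(-1/537))*(1/2774) = (703/406 + 159/179)*(1/2774) = (190391/72674)*(1/2774) = 190391/201597676 ≈ 0.00094441)
h = -9071705029/1814379084 (h = -5 + (1/9)*(190391/201597676) = -5 + 190391/1814379084 = -9071705029/1814379084 ≈ -4.9999)
q = -12 (q = 3*(-4) = -12)
(d(-1)*q)*1 + h = (-9*(-1)*(-12))*1 - 9071705029/1814379084 = (9*(-12))*1 - 9071705029/1814379084 = -108*1 - 9071705029/1814379084 = -108 - 9071705029/1814379084 = -205024646101/1814379084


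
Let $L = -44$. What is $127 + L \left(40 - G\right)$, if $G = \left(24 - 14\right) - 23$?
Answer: $-2205$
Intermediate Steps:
$G = -13$ ($G = 10 - 23 = -13$)
$127 + L \left(40 - G\right) = 127 - 44 \left(40 - -13\right) = 127 - 44 \left(40 + 13\right) = 127 - 2332 = -2205$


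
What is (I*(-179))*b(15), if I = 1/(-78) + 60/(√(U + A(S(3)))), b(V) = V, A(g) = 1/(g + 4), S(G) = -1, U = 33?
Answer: 895/26 - 16110*√3 ≈ -27869.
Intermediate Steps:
A(g) = 1/(4 + g)
I = -1/78 + 6*√3 (I = 1/(-78) + 60/(√(33 + 1/(4 - 1))) = 1*(-1/78) + 60/(√(33 + 1/3)) = -1/78 + 60/(√(33 + ⅓)) = -1/78 + 60/(√(100/3)) = -1/78 + 60/((10*√3/3)) = -1/78 + 60*(√3/10) = -1/78 + 6*√3 ≈ 10.379)
(I*(-179))*b(15) = ((-1/78 + 6*√3)*(-179))*15 = (179/78 - 1074*√3)*15 = 895/26 - 16110*√3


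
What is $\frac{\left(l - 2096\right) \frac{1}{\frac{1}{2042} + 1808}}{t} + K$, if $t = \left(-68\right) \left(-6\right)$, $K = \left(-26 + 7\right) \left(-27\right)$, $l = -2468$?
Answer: $\frac{96590982770}{188288787} \approx 512.99$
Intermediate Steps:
$K = 513$ ($K = \left(-19\right) \left(-27\right) = 513$)
$t = 408$
$\frac{\left(l - 2096\right) \frac{1}{\frac{1}{2042} + 1808}}{t} + K = \frac{\left(-2468 - 2096\right) \frac{1}{\frac{1}{2042} + 1808}}{408} + 513 = - \frac{4564}{\frac{1}{2042} + 1808} \cdot \frac{1}{408} + 513 = - \frac{4564}{\frac{3691937}{2042}} \cdot \frac{1}{408} + 513 = \left(-4564\right) \frac{2042}{3691937} \cdot \frac{1}{408} + 513 = \left(- \frac{9319688}{3691937}\right) \frac{1}{408} + 513 = - \frac{1164961}{188288787} + 513 = \frac{96590982770}{188288787}$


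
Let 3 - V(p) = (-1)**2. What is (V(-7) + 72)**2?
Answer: 5476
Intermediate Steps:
V(p) = 2 (V(p) = 3 - 1*(-1)**2 = 3 - 1*1 = 3 - 1 = 2)
(V(-7) + 72)**2 = (2 + 72)**2 = 74**2 = 5476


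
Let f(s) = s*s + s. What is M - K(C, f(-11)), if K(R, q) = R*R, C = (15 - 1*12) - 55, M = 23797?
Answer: 21093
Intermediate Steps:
f(s) = s + s**2 (f(s) = s**2 + s = s + s**2)
C = -52 (C = (15 - 12) - 55 = 3 - 55 = -52)
K(R, q) = R**2
M - K(C, f(-11)) = 23797 - 1*(-52)**2 = 23797 - 1*2704 = 23797 - 2704 = 21093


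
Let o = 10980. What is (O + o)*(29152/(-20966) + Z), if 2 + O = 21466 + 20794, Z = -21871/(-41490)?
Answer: -3331674385531/72489945 ≈ -45961.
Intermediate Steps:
Z = 21871/41490 (Z = -21871*(-1/41490) = 21871/41490 ≈ 0.52714)
O = 42258 (O = -2 + (21466 + 20794) = -2 + 42260 = 42258)
(O + o)*(29152/(-20966) + Z) = (42258 + 10980)*(29152/(-20966) + 21871/41490) = 53238*(29152*(-1/20966) + 21871/41490) = 53238*(-14576/10483 + 21871/41490) = 53238*(-375484547/434939670) = -3331674385531/72489945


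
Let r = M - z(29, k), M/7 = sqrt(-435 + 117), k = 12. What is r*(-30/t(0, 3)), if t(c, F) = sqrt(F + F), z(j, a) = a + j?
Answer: 205*sqrt(6) - 210*I*sqrt(53) ≈ 502.15 - 1528.8*I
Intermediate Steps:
t(c, F) = sqrt(2)*sqrt(F) (t(c, F) = sqrt(2*F) = sqrt(2)*sqrt(F))
M = 7*I*sqrt(318) (M = 7*sqrt(-435 + 117) = 7*sqrt(-318) = 7*(I*sqrt(318)) = 7*I*sqrt(318) ≈ 124.83*I)
r = -41 + 7*I*sqrt(318) (r = 7*I*sqrt(318) - (12 + 29) = 7*I*sqrt(318) - 1*41 = 7*I*sqrt(318) - 41 = -41 + 7*I*sqrt(318) ≈ -41.0 + 124.83*I)
r*(-30/t(0, 3)) = (-41 + 7*I*sqrt(318))*(-30*sqrt(6)/6) = (-41 + 7*I*sqrt(318))*(-5*sqrt(6)) = -5*sqrt(6)*(-41 + 7*I*sqrt(318))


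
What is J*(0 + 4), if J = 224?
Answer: 896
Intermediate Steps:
J*(0 + 4) = 224*(0 + 4) = 224*4 = 896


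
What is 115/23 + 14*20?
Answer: 285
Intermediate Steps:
115/23 + 14*20 = 115*(1/23) + 280 = 5 + 280 = 285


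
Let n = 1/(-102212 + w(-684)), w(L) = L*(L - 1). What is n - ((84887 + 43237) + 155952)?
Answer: -104064992927/366328 ≈ -2.8408e+5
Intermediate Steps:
w(L) = L*(-1 + L)
n = 1/366328 (n = 1/(-102212 - 684*(-1 - 684)) = 1/(-102212 - 684*(-685)) = 1/(-102212 + 468540) = 1/366328 ≈ 2.7298e-6)
n - ((84887 + 43237) + 155952) = 1/366328 - ((84887 + 43237) + 155952) = 1/366328 - (128124 + 155952) = 1/366328 - 1*284076 = 1/366328 - 284076 = -104064992927/366328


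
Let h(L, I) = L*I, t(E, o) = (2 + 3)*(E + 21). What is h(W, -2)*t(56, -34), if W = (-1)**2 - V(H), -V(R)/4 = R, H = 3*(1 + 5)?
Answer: -56210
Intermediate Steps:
H = 18 (H = 3*6 = 18)
V(R) = -4*R
t(E, o) = 105 + 5*E (t(E, o) = 5*(21 + E) = 105 + 5*E)
W = 73 (W = (-1)**2 - (-4)*18 = 1 - 1*(-72) = 1 + 72 = 73)
h(L, I) = I*L
h(W, -2)*t(56, -34) = (-2*73)*(105 + 5*56) = -146*(105 + 280) = -146*385 = -56210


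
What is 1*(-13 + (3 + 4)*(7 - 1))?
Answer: 29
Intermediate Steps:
1*(-13 + (3 + 4)*(7 - 1)) = 1*(-13 + 7*6) = 1*(-13 + 42) = 1*29 = 29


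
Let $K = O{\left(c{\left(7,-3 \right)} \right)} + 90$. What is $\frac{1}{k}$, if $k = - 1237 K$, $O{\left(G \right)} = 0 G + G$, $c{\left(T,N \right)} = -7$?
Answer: $- \frac{1}{102671} \approx -9.7398 \cdot 10^{-6}$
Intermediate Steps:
$O{\left(G \right)} = G$ ($O{\left(G \right)} = 0 + G = G$)
$K = 83$ ($K = -7 + 90 = 83$)
$k = -102671$ ($k = \left(-1237\right) 83 = -102671$)
$\frac{1}{k} = \frac{1}{-102671} = - \frac{1}{102671}$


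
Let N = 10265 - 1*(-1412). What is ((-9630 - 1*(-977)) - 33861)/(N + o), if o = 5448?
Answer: -42514/17125 ≈ -2.4826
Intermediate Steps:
N = 11677 (N = 10265 + 1412 = 11677)
((-9630 - 1*(-977)) - 33861)/(N + o) = ((-9630 - 1*(-977)) - 33861)/(11677 + 5448) = ((-9630 + 977) - 33861)/17125 = (-8653 - 33861)*(1/17125) = -42514*1/17125 = -42514/17125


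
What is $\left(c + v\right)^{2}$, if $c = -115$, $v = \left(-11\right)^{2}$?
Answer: $36$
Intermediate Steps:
$v = 121$
$\left(c + v\right)^{2} = \left(-115 + 121\right)^{2} = 6^{2} = 36$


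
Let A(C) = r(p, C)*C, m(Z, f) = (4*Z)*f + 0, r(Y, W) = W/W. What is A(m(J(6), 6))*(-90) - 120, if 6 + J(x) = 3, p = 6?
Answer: 6360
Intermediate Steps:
r(Y, W) = 1
J(x) = -3 (J(x) = -6 + 3 = -3)
m(Z, f) = 4*Z*f (m(Z, f) = 4*Z*f + 0 = 4*Z*f)
A(C) = C (A(C) = 1*C = C)
A(m(J(6), 6))*(-90) - 120 = (4*(-3)*6)*(-90) - 120 = -72*(-90) - 120 = 6480 - 120 = 6360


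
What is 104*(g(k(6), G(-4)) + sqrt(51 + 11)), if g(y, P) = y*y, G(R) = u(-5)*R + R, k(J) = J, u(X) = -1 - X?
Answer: 3744 + 104*sqrt(62) ≈ 4562.9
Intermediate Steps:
G(R) = 5*R (G(R) = (-1 - 1*(-5))*R + R = (-1 + 5)*R + R = 4*R + R = 5*R)
g(y, P) = y**2
104*(g(k(6), G(-4)) + sqrt(51 + 11)) = 104*(6**2 + sqrt(51 + 11)) = 104*(36 + sqrt(62)) = 3744 + 104*sqrt(62)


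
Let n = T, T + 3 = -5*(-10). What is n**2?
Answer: 2209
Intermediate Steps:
T = 47 (T = -3 - 5*(-10) = -3 + 50 = 47)
n = 47
n**2 = 47**2 = 2209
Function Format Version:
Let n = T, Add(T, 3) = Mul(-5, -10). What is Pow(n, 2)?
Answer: 2209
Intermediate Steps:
T = 47 (T = Add(-3, Mul(-5, -10)) = Add(-3, 50) = 47)
n = 47
Pow(n, 2) = Pow(47, 2) = 2209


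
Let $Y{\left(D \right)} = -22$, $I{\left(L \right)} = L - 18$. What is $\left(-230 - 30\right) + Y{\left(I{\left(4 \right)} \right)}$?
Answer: $-282$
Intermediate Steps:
$I{\left(L \right)} = -18 + L$ ($I{\left(L \right)} = L - 18 = -18 + L$)
$\left(-230 - 30\right) + Y{\left(I{\left(4 \right)} \right)} = \left(-230 - 30\right) - 22 = -260 - 22 = -282$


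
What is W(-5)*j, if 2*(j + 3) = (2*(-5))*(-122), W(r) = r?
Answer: -3035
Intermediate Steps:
j = 607 (j = -3 + ((2*(-5))*(-122))/2 = -3 + (-10*(-122))/2 = -3 + (½)*1220 = -3 + 610 = 607)
W(-5)*j = -5*607 = -3035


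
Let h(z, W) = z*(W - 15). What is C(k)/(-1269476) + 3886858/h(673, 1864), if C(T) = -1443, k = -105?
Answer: 379697583263/121515902804 ≈ 3.1247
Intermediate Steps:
h(z, W) = z*(-15 + W)
C(k)/(-1269476) + 3886858/h(673, 1864) = -1443/(-1269476) + 3886858/((673*(-15 + 1864))) = -1443*(-1/1269476) + 3886858/((673*1849)) = 111/97652 + 3886858/1244377 = 379697583263/121515902804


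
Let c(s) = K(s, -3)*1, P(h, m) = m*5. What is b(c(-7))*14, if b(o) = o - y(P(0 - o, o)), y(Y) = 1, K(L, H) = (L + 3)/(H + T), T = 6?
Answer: -98/3 ≈ -32.667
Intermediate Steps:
P(h, m) = 5*m
K(L, H) = (3 + L)/(6 + H) (K(L, H) = (L + 3)/(H + 6) = (3 + L)/(6 + H))
c(s) = 1 + s/3 (c(s) = ((3 + s)/(6 - 3))*1 = ((3 + s)/3)*1 = (1 + s/3)*1 = 1 + s/3)
b(o) = -1 + o (b(o) = o - 1*1 = o - 1 = -1 + o)
b(c(-7))*14 = (-1 + (1 + (1/3)*(-7)))*14 = (-1 + (1 - 7/3))*14 = (-1 - 4/3)*14 = -7/3*14 = -98/3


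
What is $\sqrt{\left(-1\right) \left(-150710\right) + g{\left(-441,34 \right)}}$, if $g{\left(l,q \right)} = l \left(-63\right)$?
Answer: $\sqrt{178493} \approx 422.48$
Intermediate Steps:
$g{\left(l,q \right)} = - 63 l$
$\sqrt{\left(-1\right) \left(-150710\right) + g{\left(-441,34 \right)}} = \sqrt{\left(-1\right) \left(-150710\right) - -27783} = \sqrt{150710 + 27783} = \sqrt{178493}$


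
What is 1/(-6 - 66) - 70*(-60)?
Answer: 302399/72 ≈ 4200.0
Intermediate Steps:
1/(-6 - 66) - 70*(-60) = 1/(-72) + 4200 = -1/72 + 4200 = 302399/72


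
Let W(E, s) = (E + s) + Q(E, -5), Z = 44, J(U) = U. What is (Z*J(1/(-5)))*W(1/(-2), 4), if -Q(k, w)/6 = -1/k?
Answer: 374/5 ≈ 74.800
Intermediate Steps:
Q(k, w) = 6/k (Q(k, w) = -(-6)/k = 6/k)
W(E, s) = E + s + 6/E (W(E, s) = (E + s) + 6/E = E + s + 6/E)
(Z*J(1/(-5)))*W(1/(-2), 4) = (44/(-5))*(1/(-2) + 4 + 6/(1/(-2))) = (44*(-⅕))*(-½ + 4 + 6/(-½)) = -44*(-½ + 4 + 6*(-2))/5 = -44*(-½ + 4 - 12)/5 = -44/5*(-17/2) = 374/5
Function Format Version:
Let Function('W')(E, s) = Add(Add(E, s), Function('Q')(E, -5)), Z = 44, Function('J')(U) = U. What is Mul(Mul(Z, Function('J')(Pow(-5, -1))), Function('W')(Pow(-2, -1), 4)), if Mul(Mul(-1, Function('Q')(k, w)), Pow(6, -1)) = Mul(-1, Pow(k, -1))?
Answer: Rational(374, 5) ≈ 74.800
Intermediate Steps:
Function('Q')(k, w) = Mul(6, Pow(k, -1)) (Function('Q')(k, w) = Mul(-6, Mul(-1, Pow(k, -1))) = Mul(6, Pow(k, -1)))
Function('W')(E, s) = Add(E, s, Mul(6, Pow(E, -1))) (Function('W')(E, s) = Add(Add(E, s), Mul(6, Pow(E, -1))) = Add(E, s, Mul(6, Pow(E, -1))))
Mul(Mul(Z, Function('J')(Pow(-5, -1))), Function('W')(Pow(-2, -1), 4)) = Mul(Mul(44, Pow(-5, -1)), Add(Pow(-2, -1), 4, Mul(6, Pow(Pow(-2, -1), -1)))) = Mul(Mul(44, Rational(-1, 5)), Add(Rational(-1, 2), 4, Mul(6, Pow(Rational(-1, 2), -1)))) = Mul(Rational(-44, 5), Add(Rational(-1, 2), 4, Mul(6, -2))) = Mul(Rational(-44, 5), Add(Rational(-1, 2), 4, -12)) = Mul(Rational(-44, 5), Rational(-17, 2)) = Rational(374, 5)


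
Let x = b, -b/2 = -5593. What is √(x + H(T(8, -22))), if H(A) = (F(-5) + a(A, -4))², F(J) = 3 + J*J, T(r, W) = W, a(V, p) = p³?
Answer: 79*√2 ≈ 111.72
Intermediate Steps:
b = 11186 (b = -2*(-5593) = 11186)
F(J) = 3 + J²
x = 11186
H(A) = 1296 (H(A) = ((3 + (-5)²) + (-4)³)² = ((3 + 25) - 64)² = (28 - 64)² = (-36)² = 1296)
√(x + H(T(8, -22))) = √(11186 + 1296) = √12482 = 79*√2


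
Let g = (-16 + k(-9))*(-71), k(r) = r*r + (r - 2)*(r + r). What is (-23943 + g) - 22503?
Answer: -65119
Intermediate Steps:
k(r) = r**2 + 2*r*(-2 + r) (k(r) = r**2 + (-2 + r)*(2*r) = r**2 + 2*r*(-2 + r))
g = -18673 (g = (-16 - 9*(-4 + 3*(-9)))*(-71) = (-16 - 9*(-4 - 27))*(-71) = (-16 - 9*(-31))*(-71) = (-16 + 279)*(-71) = 263*(-71) = -18673)
(-23943 + g) - 22503 = (-23943 - 18673) - 22503 = -42616 - 22503 = -65119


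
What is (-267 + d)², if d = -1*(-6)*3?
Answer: 62001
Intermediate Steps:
d = 18 (d = 6*3 = 18)
(-267 + d)² = (-267 + 18)² = (-249)² = 62001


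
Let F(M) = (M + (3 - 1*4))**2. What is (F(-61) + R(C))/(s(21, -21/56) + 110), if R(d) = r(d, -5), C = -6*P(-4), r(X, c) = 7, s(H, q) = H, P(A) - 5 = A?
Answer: 3851/131 ≈ 29.397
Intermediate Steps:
P(A) = 5 + A
F(M) = (-1 + M)**2 (F(M) = (M + (3 - 4))**2 = (M - 1)**2 = (-1 + M)**2)
C = -6 (C = -6*(5 - 4) = -6*1 = -6)
R(d) = 7
(F(-61) + R(C))/(s(21, -21/56) + 110) = ((-1 - 61)**2 + 7)/(21 + 110) = ((-62)**2 + 7)/131 = (3844 + 7)*(1/131) = 3851*(1/131) = 3851/131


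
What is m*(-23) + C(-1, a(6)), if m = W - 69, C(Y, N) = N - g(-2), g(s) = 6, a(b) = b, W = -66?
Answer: 3105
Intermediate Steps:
C(Y, N) = -6 + N (C(Y, N) = N - 1*6 = N - 6 = -6 + N)
m = -135 (m = -66 - 69 = -135)
m*(-23) + C(-1, a(6)) = -135*(-23) + (-6 + 6) = 3105 + 0 = 3105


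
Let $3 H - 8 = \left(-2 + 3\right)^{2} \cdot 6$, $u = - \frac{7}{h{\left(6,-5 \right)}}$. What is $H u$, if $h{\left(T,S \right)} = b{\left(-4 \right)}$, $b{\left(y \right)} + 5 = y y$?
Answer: $- \frac{98}{33} \approx -2.9697$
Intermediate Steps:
$b{\left(y \right)} = -5 + y^{2}$ ($b{\left(y \right)} = -5 + y y = -5 + y^{2}$)
$h{\left(T,S \right)} = 11$ ($h{\left(T,S \right)} = -5 + \left(-4\right)^{2} = -5 + 16 = 11$)
$u = - \frac{7}{11} \approx -0.63636$
$H = \frac{14}{3}$ ($H = \frac{8}{3} + \frac{\left(-2 + 3\right)^{2} \cdot 6}{3} = \frac{8}{3} + \frac{1^{2} \cdot 6}{3} = \frac{8}{3} + \frac{1 \cdot 6}{3} = \frac{8}{3} + \frac{1}{3} \cdot 6 = \frac{8}{3} + 2 = \frac{14}{3} \approx 4.6667$)
$H u = \frac{14}{3} \left(- \frac{7}{11}\right) = - \frac{98}{33}$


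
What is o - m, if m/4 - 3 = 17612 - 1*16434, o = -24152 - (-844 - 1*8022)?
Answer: -20010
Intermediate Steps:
o = -15286 (o = -24152 - (-844 - 8022) = -24152 - 1*(-8866) = -24152 + 8866 = -15286)
m = 4724 (m = 12 + 4*(17612 - 1*16434) = 12 + 4*(17612 - 16434) = 12 + 4*1178 = 12 + 4712 = 4724)
o - m = -15286 - 1*4724 = -15286 - 4724 = -20010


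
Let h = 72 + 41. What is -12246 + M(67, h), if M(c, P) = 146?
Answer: -12100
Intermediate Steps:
h = 113
-12246 + M(67, h) = -12246 + 146 = -12100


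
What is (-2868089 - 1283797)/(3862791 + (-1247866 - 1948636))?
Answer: -4151886/666289 ≈ -6.2314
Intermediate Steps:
(-2868089 - 1283797)/(3862791 + (-1247866 - 1948636)) = -4151886/(3862791 - 3196502) = -4151886/666289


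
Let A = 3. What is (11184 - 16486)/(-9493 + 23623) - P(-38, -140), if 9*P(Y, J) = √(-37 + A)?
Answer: -2651/7065 - I*√34/9 ≈ -0.37523 - 0.64788*I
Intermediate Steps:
P(Y, J) = I*√34/9 (P(Y, J) = √(-37 + 3)/9 = √(-34)/9 = (I*√34)/9 = I*√34/9)
(11184 - 16486)/(-9493 + 23623) - P(-38, -140) = (11184 - 16486)/(-9493 + 23623) - I*√34/9 = -5302/14130 - I*√34/9 = -5302*1/14130 - I*√34/9 = -2651/7065 - I*√34/9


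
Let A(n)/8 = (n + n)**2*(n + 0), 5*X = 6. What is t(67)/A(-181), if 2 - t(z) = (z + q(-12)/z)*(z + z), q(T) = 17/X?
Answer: 27013/569255136 ≈ 4.7453e-5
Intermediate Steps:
X = 6/5 (X = (1/5)*6 = 6/5 ≈ 1.2000)
q(T) = 85/6 (q(T) = 17/(6/5) = 17*(5/6) = 85/6)
A(n) = 32*n**3 (A(n) = 8*((n + n)**2*(n + 0)) = 8*((2*n)**2*n) = 8*((4*n**2)*n) = 8*(4*n**3) = 32*n**3)
t(z) = 2 - 2*z*(z + 85/(6*z)) (t(z) = 2 - (z + 85/(6*z))*(z + z) = 2 - (z + 85/(6*z))*2*z = 2 - 2*z*(z + 85/(6*z)))
t(67)/A(-181) = (-79/3 - 2*67**2)/((32*(-181)**3)) = (-79/3 - 2*4489)/((32*(-5929741))) = (-79/3 - 8978)/(-189751712) = -27013/3*(-1/189751712) = 27013/569255136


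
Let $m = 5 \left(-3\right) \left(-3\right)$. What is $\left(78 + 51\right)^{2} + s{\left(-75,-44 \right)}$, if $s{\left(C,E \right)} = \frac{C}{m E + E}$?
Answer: $\frac{33681459}{2024} \approx 16641.0$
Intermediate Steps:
$m = 45$ ($m = \left(-15\right) \left(-3\right) = 45$)
$s{\left(C,E \right)} = \frac{C}{46 E}$ ($s{\left(C,E \right)} = \frac{C}{45 E + E} = \frac{C}{46 E}$)
$\left(78 + 51\right)^{2} + s{\left(-75,-44 \right)} = \left(78 + 51\right)^{2} + \frac{1}{46} \left(-75\right) \frac{1}{-44} = 129^{2} + \frac{1}{46} \left(-75\right) \left(- \frac{1}{44}\right) = 16641 + \frac{75}{2024} = \frac{33681459}{2024}$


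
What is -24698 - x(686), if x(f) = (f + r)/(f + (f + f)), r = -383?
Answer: -16942929/686 ≈ -24698.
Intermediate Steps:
x(f) = (-383 + f)/(3*f) (x(f) = (f - 383)/(f + (f + f)) = (-383 + f)/(f + 2*f) = (-383 + f)/((3*f)) = (-383 + f)*(1/(3*f)) = (-383 + f)/(3*f))
-24698 - x(686) = -24698 - (-383 + 686)/(3*686) = -24698 - 303/(3*686) = -24698 - 1*101/686 = -24698 - 101/686 = -16942929/686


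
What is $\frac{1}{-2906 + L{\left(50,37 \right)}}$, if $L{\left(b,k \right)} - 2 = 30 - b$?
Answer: $- \frac{1}{2924} \approx -0.000342$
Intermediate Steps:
$L{\left(b,k \right)} = 32 - b$ ($L{\left(b,k \right)} = 2 - \left(-30 + b\right) = 32 - b$)
$\frac{1}{-2906 + L{\left(50,37 \right)}} = \frac{1}{-2906 + \left(32 - 50\right)} = \frac{1}{-2906 - 18} = \frac{1}{-2924} = - \frac{1}{2924}$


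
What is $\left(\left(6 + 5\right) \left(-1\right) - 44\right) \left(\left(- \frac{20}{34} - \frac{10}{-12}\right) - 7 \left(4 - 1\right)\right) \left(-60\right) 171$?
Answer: $- \frac{199103850}{17} \approx -1.1712 \cdot 10^{7}$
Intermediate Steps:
$\left(\left(6 + 5\right) \left(-1\right) - 44\right) \left(\left(- \frac{20}{34} - \frac{10}{-12}\right) - 7 \left(4 - 1\right)\right) \left(-60\right) 171 = \left(11 \left(-1\right) - 44\right) \left(\left(\left(-20\right) \frac{1}{34} - - \frac{5}{6}\right) - 21\right) \left(-60\right) 171 = \left(-11 - 44\right) \left(\left(- \frac{10}{17} + \frac{5}{6}\right) - 21\right) \left(-60\right) 171 = - 55 \left(\frac{25}{102} - 21\right) \left(-60\right) 171 = \left(-55\right) \left(- \frac{2117}{102}\right) \left(-60\right) 171 = \frac{116435}{102} \left(-60\right) 171 = \left(- \frac{1164350}{17}\right) 171 = - \frac{199103850}{17}$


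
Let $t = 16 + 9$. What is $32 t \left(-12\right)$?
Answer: $-9600$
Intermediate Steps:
$t = 25$
$32 t \left(-12\right) = 32 \cdot 25 \left(-12\right) = 800 \left(-12\right) = -9600$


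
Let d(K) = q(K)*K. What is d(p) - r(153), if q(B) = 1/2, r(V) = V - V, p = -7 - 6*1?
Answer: -13/2 ≈ -6.5000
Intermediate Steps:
p = -13 (p = -7 - 6 = -13)
r(V) = 0
q(B) = ½
d(K) = K/2
d(p) - r(153) = (½)*(-13) - 1*0 = -13/2 + 0 = -13/2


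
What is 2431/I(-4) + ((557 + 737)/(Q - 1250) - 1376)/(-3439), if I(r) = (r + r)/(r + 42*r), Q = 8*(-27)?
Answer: 263507445981/5041574 ≈ 52267.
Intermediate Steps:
Q = -216
I(r) = 2/43 (I(r) = (2*r)/((43*r)) = (2*r)*(1/(43*r)) = 2/43)
2431/I(-4) + ((557 + 737)/(Q - 1250) - 1376)/(-3439) = 2431/(2/43) + ((557 + 737)/(-216 - 1250) - 1376)/(-3439) = 2431*(43/2) + (1294/(-1466) - 1376)*(-1/3439) = 104533/2 + (1294*(-1/1466) - 1376)*(-1/3439) = 104533/2 + (-647/733 - 1376)*(-1/3439) = 104533/2 - 1009255/733*(-1/3439) = 104533/2 + 1009255/2520787 = 263507445981/5041574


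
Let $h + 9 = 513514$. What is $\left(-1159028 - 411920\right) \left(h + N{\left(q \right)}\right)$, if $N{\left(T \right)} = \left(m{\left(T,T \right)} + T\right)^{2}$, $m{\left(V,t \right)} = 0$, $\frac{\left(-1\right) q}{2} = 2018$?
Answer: $-26396326625348$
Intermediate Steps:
$h = 513505$ ($h = -9 + 513514 = 513505$)
$q = -4036$ ($q = \left(-2\right) 2018 = -4036$)
$N{\left(T \right)} = T^{2}$ ($N{\left(T \right)} = \left(0 + T\right)^{2} = T^{2}$)
$\left(-1159028 - 411920\right) \left(h + N{\left(q \right)}\right) = \left(-1159028 - 411920\right) \left(513505 + \left(-4036\right)^{2}\right) = - 1570948 \left(513505 + 16289296\right) = \left(-1570948\right) 16802801 = -26396326625348$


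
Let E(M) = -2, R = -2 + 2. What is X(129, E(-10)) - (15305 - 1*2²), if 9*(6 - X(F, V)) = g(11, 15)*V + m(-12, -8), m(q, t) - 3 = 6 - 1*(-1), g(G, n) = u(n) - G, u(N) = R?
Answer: -137687/9 ≈ -15299.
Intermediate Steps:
R = 0
u(N) = 0
g(G, n) = -G (g(G, n) = 0 - G = -G)
m(q, t) = 10 (m(q, t) = 3 + (6 - 1*(-1)) = 3 + (6 + 1) = 3 + 7 = 10)
X(F, V) = 44/9 + 11*V/9 (X(F, V) = 6 - ((-1*11)*V + 10)/9 = 6 - (-11*V + 10)/9 = 6 - (10 - 11*V)/9 = 6 + (-10/9 + 11*V/9) = 44/9 + 11*V/9)
X(129, E(-10)) - (15305 - 1*2²) = (44/9 + (11/9)*(-2)) - (15305 - 1*2²) = (44/9 - 22/9) - (15305 - 1*4) = 22/9 - (15305 - 4) = 22/9 - 1*15301 = 22/9 - 15301 = -137687/9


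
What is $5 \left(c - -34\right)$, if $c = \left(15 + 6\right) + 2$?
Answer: $285$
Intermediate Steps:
$c = 23$ ($c = 21 + 2 = 23$)
$5 \left(c - -34\right) = 5 \left(23 - -34\right) = 5 \left(23 + 34\right) = 5 \cdot 57 = 285$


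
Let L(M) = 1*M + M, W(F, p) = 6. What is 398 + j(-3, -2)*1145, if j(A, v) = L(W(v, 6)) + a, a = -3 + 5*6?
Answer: 45053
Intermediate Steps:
L(M) = 2*M (L(M) = M + M = 2*M)
a = 27 (a = -3 + 30 = 27)
j(A, v) = 39 (j(A, v) = 2*6 + 27 = 12 + 27 = 39)
398 + j(-3, -2)*1145 = 398 + 39*1145 = 398 + 44655 = 45053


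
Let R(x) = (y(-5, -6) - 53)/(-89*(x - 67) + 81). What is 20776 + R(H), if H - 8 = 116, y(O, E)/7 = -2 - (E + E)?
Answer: 103713775/4992 ≈ 20776.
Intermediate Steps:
y(O, E) = -14 - 14*E (y(O, E) = 7*(-2 - (E + E)) = 7*(-2 - 2*E) = -14 - 14*E)
H = 124 (H = 8 + 116 = 124)
R(x) = 17/(6044 - 89*x) (R(x) = ((-14 - 14*(-6)) - 53)/(-89*(x - 67) + 81) = ((-14 + 84) - 53)/(-89*(-67 + x) + 81) = (70 - 53)/((5963 - 89*x) + 81) = 17/(6044 - 89*x))
20776 + R(H) = 20776 - 17/(-6044 + 89*124) = 20776 - 17/(-6044 + 11036) = 20776 - 17/4992 = 103713775/4992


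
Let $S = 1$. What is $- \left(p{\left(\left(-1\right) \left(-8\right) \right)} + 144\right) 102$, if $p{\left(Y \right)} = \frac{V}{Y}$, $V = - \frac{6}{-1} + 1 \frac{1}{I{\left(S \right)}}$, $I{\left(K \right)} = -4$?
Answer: $- \frac{236181}{16} \approx -14761.0$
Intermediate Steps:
$V = \frac{23}{4}$ ($V = - \frac{6}{-1} + 1 \frac{1}{-4} = \left(-6\right) \left(-1\right) + 1 \left(- \frac{1}{4}\right) = 6 - \frac{1}{4} = \frac{23}{4} \approx 5.75$)
$p{\left(Y \right)} = \frac{23}{4 Y}$
$- \left(p{\left(\left(-1\right) \left(-8\right) \right)} + 144\right) 102 = - \left(\frac{23}{4 \left(\left(-1\right) \left(-8\right)\right)} + 144\right) 102 = - \left(\frac{23}{4 \cdot 8} + 144\right) 102 = - \left(\frac{23}{4} \cdot \frac{1}{8} + 144\right) 102 = - \left(\frac{23}{32} + 144\right) 102 = - \frac{4631 \cdot 102}{32} = \left(-1\right) \frac{236181}{16} = - \frac{236181}{16}$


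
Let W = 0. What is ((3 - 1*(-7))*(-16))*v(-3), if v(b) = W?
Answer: 0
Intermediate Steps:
v(b) = 0
((3 - 1*(-7))*(-16))*v(-3) = ((3 - 1*(-7))*(-16))*0 = ((3 + 7)*(-16))*0 = (10*(-16))*0 = -160*0 = 0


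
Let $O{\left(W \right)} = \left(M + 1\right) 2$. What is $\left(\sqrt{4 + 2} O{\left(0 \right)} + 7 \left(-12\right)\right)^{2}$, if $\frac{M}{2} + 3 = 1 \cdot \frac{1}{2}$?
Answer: $7440 + 1344 \sqrt{6} \approx 10732.0$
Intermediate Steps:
$M = -5$ ($M = -6 + 2 \cdot 1 \cdot \frac{1}{2} = -6 + 2 \cdot \frac{1}{2} = -6 + 1 = -5$)
$O{\left(W \right)} = -8$ ($O{\left(W \right)} = \left(-5 + 1\right) 2 = \left(-4\right) 2 = -8$)
$\left(\sqrt{4 + 2} O{\left(0 \right)} + 7 \left(-12\right)\right)^{2} = \left(\sqrt{4 + 2} \left(-8\right) + 7 \left(-12\right)\right)^{2} = \left(\sqrt{6} \left(-8\right) - 84\right)^{2} = \left(- 8 \sqrt{6} - 84\right)^{2} = \left(-84 - 8 \sqrt{6}\right)^{2}$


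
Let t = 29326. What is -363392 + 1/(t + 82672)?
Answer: -40699177215/111998 ≈ -3.6339e+5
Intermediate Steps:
-363392 + 1/(t + 82672) = -363392 + 1/(29326 + 82672) = -363392 + 1/111998 = -40699177215/111998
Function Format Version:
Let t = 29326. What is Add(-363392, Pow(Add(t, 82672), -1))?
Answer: Rational(-40699177215, 111998) ≈ -3.6339e+5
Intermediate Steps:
Add(-363392, Pow(Add(t, 82672), -1)) = Add(-363392, Pow(Add(29326, 82672), -1)) = Add(-363392, Pow(111998, -1)) = Add(-363392, Rational(1, 111998)) = Rational(-40699177215, 111998)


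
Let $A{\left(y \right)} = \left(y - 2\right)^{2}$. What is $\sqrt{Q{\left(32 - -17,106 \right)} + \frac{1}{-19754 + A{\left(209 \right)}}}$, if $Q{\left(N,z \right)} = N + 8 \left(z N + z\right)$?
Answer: $\frac{2 \sqrt{5660351563830}}{23095} \approx 206.03$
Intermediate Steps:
$A{\left(y \right)} = \left(-2 + y\right)^{2}$
$Q{\left(N,z \right)} = N + 8 z + 8 N z$ ($Q{\left(N,z \right)} = N + 8 \left(N z + z\right) = N + 8 \left(z + N z\right) = N + \left(8 z + 8 N z\right) = N + 8 z + 8 N z$)
$\sqrt{Q{\left(32 - -17,106 \right)} + \frac{1}{-19754 + A{\left(209 \right)}}} = \sqrt{\left(\left(32 - -17\right) + 8 \cdot 106 + 8 \left(32 - -17\right) 106\right) + \frac{1}{-19754 + \left(-2 + 209\right)^{2}}} = \sqrt{\left(\left(32 + 17\right) + 848 + 8 \left(32 + 17\right) 106\right) + \frac{1}{-19754 + 207^{2}}} = \sqrt{\left(49 + 848 + 8 \cdot 49 \cdot 106\right) + \frac{1}{-19754 + 42849}} = \sqrt{\left(49 + 848 + 41552\right) + \frac{1}{23095}} = \sqrt{42449 + \frac{1}{23095}} = \sqrt{\frac{980359656}{23095}} = \frac{2 \sqrt{5660351563830}}{23095}$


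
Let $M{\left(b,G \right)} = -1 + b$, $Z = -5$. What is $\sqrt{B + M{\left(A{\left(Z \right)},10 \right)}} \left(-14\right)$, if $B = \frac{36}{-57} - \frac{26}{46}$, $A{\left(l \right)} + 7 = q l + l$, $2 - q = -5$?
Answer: $- \frac{14 i \sqrt{9395063}}{437} \approx - 98.197 i$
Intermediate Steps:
$q = 7$ ($q = 2 - -5 = 2 + 5 = 7$)
$A{\left(l \right)} = -7 + 8 l$ ($A{\left(l \right)} = -7 + \left(7 l + l\right) = -7 + 8 l$)
$B = - \frac{523}{437}$ ($B = 36 \left(- \frac{1}{57}\right) - \frac{13}{23} = - \frac{12}{19} - \frac{13}{23} = - \frac{523}{437} \approx -1.1968$)
$\sqrt{B + M{\left(A{\left(Z \right)},10 \right)}} \left(-14\right) = \sqrt{- \frac{523}{437} + \left(-1 + \left(-7 + 8 \left(-5\right)\right)\right)} \left(-14\right) = \sqrt{- \frac{523}{437} - 48} \left(-14\right) = \sqrt{- \frac{21499}{437}} \left(-14\right) = \frac{i \sqrt{9395063}}{437} \left(-14\right) = - \frac{14 i \sqrt{9395063}}{437}$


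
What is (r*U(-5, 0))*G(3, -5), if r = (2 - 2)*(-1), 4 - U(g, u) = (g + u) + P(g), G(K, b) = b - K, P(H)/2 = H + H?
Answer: 0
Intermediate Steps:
P(H) = 4*H (P(H) = 2*(H + H) = 2*(2*H) = 4*H)
U(g, u) = 4 - u - 5*g (U(g, u) = 4 - ((g + u) + 4*g) = 4 - (u + 5*g) = 4 + (-u - 5*g) = 4 - u - 5*g)
r = 0 (r = 0*(-1) = 0)
(r*U(-5, 0))*G(3, -5) = (0*(4 - 1*0 - 5*(-5)))*(-5 - 1*3) = (0*(4 + 0 + 25))*(-5 - 3) = (0*29)*(-8) = 0*(-8) = 0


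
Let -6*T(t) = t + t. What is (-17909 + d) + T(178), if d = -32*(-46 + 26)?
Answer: -51985/3 ≈ -17328.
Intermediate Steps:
T(t) = -t/3 (T(t) = -(t + t)/6 = -t/3)
d = 640 (d = -32*(-20) = 640)
(-17909 + d) + T(178) = (-17909 + 640) - ⅓*178 = -17269 - 178/3 = -51985/3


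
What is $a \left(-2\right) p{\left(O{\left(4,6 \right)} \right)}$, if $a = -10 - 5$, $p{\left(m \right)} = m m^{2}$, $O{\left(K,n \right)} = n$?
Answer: $6480$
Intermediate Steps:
$p{\left(m \right)} = m^{3}$
$a = -15$
$a \left(-2\right) p{\left(O{\left(4,6 \right)} \right)} = \left(-15\right) \left(-2\right) 6^{3} = 30 \cdot 216 = 6480$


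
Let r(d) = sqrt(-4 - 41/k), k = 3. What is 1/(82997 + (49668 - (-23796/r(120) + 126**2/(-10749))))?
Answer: 90267347787313/11997259365933478829 + 305490406644*I*sqrt(159)/11997259365933478829 ≈ 7.524e-6 + 3.2108e-7*I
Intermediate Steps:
r(d) = I*sqrt(159)/3 (r(d) = sqrt(-4 - 41/3) = sqrt(-53/3) = I*sqrt(159)/3)
1/(82997 + (49668 - (-23796/r(120) + 126**2/(-10749)))) = 1/(82997 + (49668 - (-23796*(-I*sqrt(159)/53) + 126**2/(-10749)))) = 1/(82997 + (49668 - (-(-23796)*I*sqrt(159)/53 + 15876*(-1/10749)))) = 1/(82997 + (49668 - (23796*I*sqrt(159)/53 - 5292/3583))) = 1/(82997 + (49668 - (-5292/3583 + 23796*I*sqrt(159)/53))) = 1/(82997 + (49668 + (5292/3583 - 23796*I*sqrt(159)/53))) = 1/(82997 + (177965736/3583 - 23796*I*sqrt(159)/53)) = 1/(475343987/3583 - 23796*I*sqrt(159)/53)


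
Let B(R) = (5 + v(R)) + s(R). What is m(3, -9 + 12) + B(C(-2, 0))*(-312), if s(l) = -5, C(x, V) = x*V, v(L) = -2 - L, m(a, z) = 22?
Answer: 646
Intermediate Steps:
C(x, V) = V*x
B(R) = -2 - R (B(R) = (5 + (-2 - R)) - 5 = (3 - R) - 5 = -2 - R)
m(3, -9 + 12) + B(C(-2, 0))*(-312) = 22 + (-2 - 0*(-2))*(-312) = 22 + (-2 - 1*0)*(-312) = 22 + (-2 + 0)*(-312) = 22 - 2*(-312) = 22 + 624 = 646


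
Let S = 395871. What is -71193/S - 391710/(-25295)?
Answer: 10217720165/667570463 ≈ 15.306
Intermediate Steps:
-71193/S - 391710/(-25295) = -71193/395871 - 391710/(-25295) = -71193*1/395871 - 391710*(-1/25295) = -23731/131957 + 78342/5059 = 10217720165/667570463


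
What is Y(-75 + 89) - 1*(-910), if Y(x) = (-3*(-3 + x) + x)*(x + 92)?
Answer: -1104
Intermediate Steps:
Y(x) = (9 - 2*x)*(92 + x) (Y(x) = ((9 - 3*x) + x)*(92 + x) = (9 - 2*x)*(92 + x))
Y(-75 + 89) - 1*(-910) = (828 - 175*(-75 + 89) - 2*(-75 + 89)²) - 1*(-910) = (828 - 175*14 - 2*14²) + 910 = (828 - 2450 - 2*196) + 910 = (828 - 2450 - 392) + 910 = -2014 + 910 = -1104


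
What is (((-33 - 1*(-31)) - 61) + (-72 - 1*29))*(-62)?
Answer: 10168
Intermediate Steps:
(((-33 - 1*(-31)) - 61) + (-72 - 1*29))*(-62) = (((-33 + 31) - 61) + (-72 - 29))*(-62) = ((-2 - 61) - 101)*(-62) = (-63 - 101)*(-62) = -164*(-62) = 10168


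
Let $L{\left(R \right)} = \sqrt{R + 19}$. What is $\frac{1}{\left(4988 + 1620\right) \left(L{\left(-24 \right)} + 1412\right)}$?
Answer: $\frac{353}{3293673348} - \frac{i \sqrt{5}}{13174693392} \approx 1.0718 \cdot 10^{-7} - 1.6972 \cdot 10^{-10} i$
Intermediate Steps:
$L{\left(R \right)} = \sqrt{19 + R}$
$\frac{1}{\left(4988 + 1620\right) \left(L{\left(-24 \right)} + 1412\right)} = \frac{1}{\left(4988 + 1620\right) \left(\sqrt{19 - 24} + 1412\right)} = \frac{1}{6608 \left(\sqrt{-5} + 1412\right)} = \frac{1}{6608 \left(i \sqrt{5} + 1412\right)} = \frac{1}{6608 \left(1412 + i \sqrt{5}\right)} = \frac{1}{9330496 + 6608 i \sqrt{5}}$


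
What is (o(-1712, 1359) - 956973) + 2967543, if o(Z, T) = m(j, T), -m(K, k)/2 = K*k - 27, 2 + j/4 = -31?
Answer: 2369400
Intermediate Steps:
j = -132 (j = -8 + 4*(-31) = -8 - 124 = -132)
m(K, k) = 54 - 2*K*k (m(K, k) = -2*(K*k - 27) = -2*(-27 + K*k) = 54 - 2*K*k)
o(Z, T) = 54 + 264*T (o(Z, T) = 54 - 2*(-132)*T = 54 + 264*T)
(o(-1712, 1359) - 956973) + 2967543 = ((54 + 264*1359) - 956973) + 2967543 = ((54 + 358776) - 956973) + 2967543 = (358830 - 956973) + 2967543 = -598143 + 2967543 = 2369400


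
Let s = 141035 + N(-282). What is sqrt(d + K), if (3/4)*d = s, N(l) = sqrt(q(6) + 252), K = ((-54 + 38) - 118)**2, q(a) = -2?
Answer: 2*sqrt(463506 + 15*sqrt(10))/3 ≈ 453.90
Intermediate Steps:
K = 17956 (K = (-16 - 118)**2 = (-134)**2 = 17956)
N(l) = 5*sqrt(10) (N(l) = sqrt(-2 + 252) = sqrt(250) = 5*sqrt(10))
s = 141035 + 5*sqrt(10) ≈ 1.4105e+5
d = 564140/3 + 20*sqrt(10)/3 (d = 4*(141035 + 5*sqrt(10))/3 = 564140/3 + 20*sqrt(10)/3 ≈ 1.8807e+5)
sqrt(d + K) = sqrt((564140/3 + 20*sqrt(10)/3) + 17956) = sqrt(618008/3 + 20*sqrt(10)/3)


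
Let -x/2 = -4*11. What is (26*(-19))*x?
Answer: -43472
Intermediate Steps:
x = 88 (x = -(-8)*11 = -2*(-44) = 88)
(26*(-19))*x = (26*(-19))*88 = -494*88 = -43472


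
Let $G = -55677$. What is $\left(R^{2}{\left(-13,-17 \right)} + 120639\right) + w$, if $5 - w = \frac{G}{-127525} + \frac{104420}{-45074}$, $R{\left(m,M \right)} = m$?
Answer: $\frac{347225701429726}{2874030925} \approx 1.2081 \cdot 10^{5}$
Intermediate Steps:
$w = \frac{19773442326}{2874030925}$ ($w = 5 - \left(- \frac{55677}{-127525} + \frac{104420}{-45074}\right) = 5 - \left(\left(-55677\right) \left(- \frac{1}{127525}\right) + 104420 \left(- \frac{1}{45074}\right)\right) = 5 - \left(\frac{55677}{127525} - \frac{52210}{22537}\right) = 5 - - \frac{5403287701}{2874030925} = 5 + \frac{5403287701}{2874030925} = \frac{19773442326}{2874030925} \approx 6.88$)
$\left(R^{2}{\left(-13,-17 \right)} + 120639\right) + w = \left(\left(-13\right)^{2} + 120639\right) + \frac{19773442326}{2874030925} = \left(169 + 120639\right) + \frac{19773442326}{2874030925} = 120808 + \frac{19773442326}{2874030925} = \frac{347225701429726}{2874030925}$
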